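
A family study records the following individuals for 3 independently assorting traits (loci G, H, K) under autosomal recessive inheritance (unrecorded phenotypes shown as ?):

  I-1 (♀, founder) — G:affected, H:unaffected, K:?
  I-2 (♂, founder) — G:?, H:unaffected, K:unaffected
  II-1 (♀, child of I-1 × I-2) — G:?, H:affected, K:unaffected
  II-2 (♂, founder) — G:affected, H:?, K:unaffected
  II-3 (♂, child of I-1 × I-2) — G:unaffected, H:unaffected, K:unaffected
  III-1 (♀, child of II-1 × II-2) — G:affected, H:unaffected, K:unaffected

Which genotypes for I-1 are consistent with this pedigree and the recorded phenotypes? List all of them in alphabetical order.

I-1 ∈ {gg Hh KK, gg Hh Kk, gg Hh kk}

G/I-1 aff ·: gg
G/I-2 ? ·: GG|Gg
G/II-1 ? I-1×I-2: Gg|gg
G/II-2 aff ·: gg
G/II-3 un I-1×I-2: Gg
G/III-1 aff II-1×II-2: gg
⇒ G over [I-1,I-2,II-1,II-2,II-3,III-1]: 3 consistent
H/I-1 un ·: Hh
H/I-2 un ·: Hh
H/II-1 aff I-1×I-2: hh
H/II-2 ? ·: HH|Hh
H/II-3 un I-1×I-2: HH|Hh
H/III-1 un II-1×II-2: Hh
⇒ H over [I-1,I-2,II-1,II-2,II-3,III-1]: 4 consistent
K/I-1 ? ·: KK|Kk|kk
K/I-2 un ·: KK|Kk
K/II-1 un I-1×I-2: KK|Kk
K/II-2 un ·: KK|Kk
K/II-3 un I-1×I-2: KK|Kk
K/III-1 un II-1×II-2: KK|Kk
⇒ K over [I-1,I-2,II-1,II-2,II-3,III-1]: 53 consistent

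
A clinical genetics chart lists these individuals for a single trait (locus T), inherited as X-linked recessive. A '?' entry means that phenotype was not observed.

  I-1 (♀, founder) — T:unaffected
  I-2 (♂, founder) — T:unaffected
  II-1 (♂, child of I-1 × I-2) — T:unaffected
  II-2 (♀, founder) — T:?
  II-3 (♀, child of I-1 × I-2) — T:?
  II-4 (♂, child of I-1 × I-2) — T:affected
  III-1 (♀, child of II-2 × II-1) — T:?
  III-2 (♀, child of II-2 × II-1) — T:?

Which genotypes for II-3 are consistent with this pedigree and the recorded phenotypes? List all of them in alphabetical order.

T/I-1 un ·: X^TX^t
T/I-2 un ·: X^TY
T/II-1 un I-1×I-2: X^TY
T/II-2 ? ·: X^TX^T|X^TX^t|X^tX^t
T/II-3 ? I-1×I-2: X^TX^T|X^TX^t
T/II-4 aff I-1×I-2: X^tY
T/III-1 ? II-2×II-1: X^TX^T|X^TX^t
T/III-2 ? II-2×II-1: X^TX^T|X^TX^t
⇒ T over [I-1,I-2,II-1,II-2,II-3,II-4,III-1,III-2]: 12 consistent

II-3 ∈ {X^TX^T, X^TX^t}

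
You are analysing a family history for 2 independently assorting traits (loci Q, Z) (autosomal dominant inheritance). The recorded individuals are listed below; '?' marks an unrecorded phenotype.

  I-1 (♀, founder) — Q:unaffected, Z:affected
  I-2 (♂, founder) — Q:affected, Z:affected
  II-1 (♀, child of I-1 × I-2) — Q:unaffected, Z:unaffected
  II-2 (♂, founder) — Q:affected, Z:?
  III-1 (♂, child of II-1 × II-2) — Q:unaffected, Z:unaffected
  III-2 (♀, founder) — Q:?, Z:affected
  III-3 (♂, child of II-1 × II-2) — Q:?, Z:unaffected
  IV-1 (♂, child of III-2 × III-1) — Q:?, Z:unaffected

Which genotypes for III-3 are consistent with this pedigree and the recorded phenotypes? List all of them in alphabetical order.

III-3 ∈ {Qq zz, qq zz}

Q/I-1 un ·: qq
Q/I-2 aff ·: Qq
Q/II-1 un I-1×I-2: qq
Q/II-2 aff ·: Qq
Q/III-1 un II-1×II-2: qq
Q/III-2 ? ·: qq|Qq|QQ
Q/III-3 ? II-1×II-2: qq|Qq
Q/IV-1 ? III-2×III-1: qq|Qq
⇒ Q over [I-1,I-2,II-1,II-2,III-1,III-2,III-3,IV-1]: 8 consistent
Z/I-1 aff ·: Zz
Z/I-2 aff ·: Zz
Z/II-1 un I-1×I-2: zz
Z/II-2 ? ·: zz|Zz
Z/III-1 un II-1×II-2: zz
Z/III-2 aff ·: Zz
Z/III-3 un II-1×II-2: zz
Z/IV-1 un III-2×III-1: zz
⇒ Z over [I-1,I-2,II-1,II-2,III-1,III-2,III-3,IV-1]: 2 consistent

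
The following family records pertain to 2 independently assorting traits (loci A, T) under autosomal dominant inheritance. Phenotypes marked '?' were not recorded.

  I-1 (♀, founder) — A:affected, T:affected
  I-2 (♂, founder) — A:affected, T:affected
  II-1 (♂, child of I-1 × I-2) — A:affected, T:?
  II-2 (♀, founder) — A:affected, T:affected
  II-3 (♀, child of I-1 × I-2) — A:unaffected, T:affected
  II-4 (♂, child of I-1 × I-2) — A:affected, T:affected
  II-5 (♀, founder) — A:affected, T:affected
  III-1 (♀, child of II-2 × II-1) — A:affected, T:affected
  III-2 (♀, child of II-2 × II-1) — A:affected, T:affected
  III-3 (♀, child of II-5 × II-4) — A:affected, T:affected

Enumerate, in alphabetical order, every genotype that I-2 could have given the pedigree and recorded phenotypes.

I-2 ∈ {Aa TT, Aa Tt}

A/I-1 aff ·: Aa
A/I-2 aff ·: Aa
A/II-1 aff I-1×I-2: Aa|AA
A/II-2 aff ·: Aa|AA
A/II-3 un I-1×I-2: aa
A/II-4 aff I-1×I-2: Aa|AA
A/II-5 aff ·: Aa|AA
A/III-1 aff II-2×II-1: Aa|AA
A/III-2 aff II-2×II-1: Aa|AA
A/III-3 aff II-5×II-4: Aa|AA
⇒ A over [I-1,I-2,II-1,II-2,II-3,II-4,II-5,III-1,III-2,III-3]: 91 consistent
T/I-1 aff ·: Tt|TT
T/I-2 aff ·: Tt|TT
T/II-1 ? I-1×I-2: tt|Tt|TT
T/II-2 aff ·: Tt|TT
T/II-3 aff I-1×I-2: Tt|TT
T/II-4 aff I-1×I-2: Tt|TT
T/II-5 aff ·: Tt|TT
T/III-1 aff II-2×II-1: Tt|TT
T/III-2 aff II-2×II-1: Tt|TT
T/III-3 aff II-5×II-4: Tt|TT
⇒ T over [I-1,I-2,II-1,II-2,II-3,II-4,II-5,III-1,III-2,III-3]: 589 consistent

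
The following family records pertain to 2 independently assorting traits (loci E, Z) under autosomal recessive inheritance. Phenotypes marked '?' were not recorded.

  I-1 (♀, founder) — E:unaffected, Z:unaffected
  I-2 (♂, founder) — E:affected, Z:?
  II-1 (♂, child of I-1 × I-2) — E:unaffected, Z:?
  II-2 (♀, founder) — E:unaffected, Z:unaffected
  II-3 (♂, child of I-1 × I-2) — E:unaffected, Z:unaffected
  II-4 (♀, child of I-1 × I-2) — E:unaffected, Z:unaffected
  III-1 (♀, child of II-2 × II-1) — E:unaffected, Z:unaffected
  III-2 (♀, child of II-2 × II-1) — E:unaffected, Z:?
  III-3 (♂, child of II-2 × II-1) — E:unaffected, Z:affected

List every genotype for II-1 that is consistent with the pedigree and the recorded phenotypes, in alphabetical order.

II-1 ∈ {Ee Zz, Ee zz}

E/I-1 un ·: EE|Ee
E/I-2 aff ·: ee
E/II-1 un I-1×I-2: Ee
E/II-2 un ·: EE|Ee
E/II-3 un I-1×I-2: Ee
E/II-4 un I-1×I-2: Ee
E/III-1 un II-2×II-1: EE|Ee
E/III-2 un II-2×II-1: EE|Ee
E/III-3 un II-2×II-1: EE|Ee
⇒ E over [I-1,I-2,II-1,II-2,II-3,II-4,III-1,III-2,III-3]: 32 consistent
Z/I-1 un ·: ZZ|Zz
Z/I-2 ? ·: ZZ|Zz|zz
Z/II-1 ? I-1×I-2: Zz|zz
Z/II-2 un ·: Zz
Z/II-3 un I-1×I-2: ZZ|Zz
Z/II-4 un I-1×I-2: ZZ|Zz
Z/III-1 un II-2×II-1: ZZ|Zz
Z/III-2 ? II-2×II-1: ZZ|Zz|zz
Z/III-3 aff II-2×II-1: zz
⇒ Z over [I-1,I-2,II-1,II-2,II-3,II-4,III-1,III-2,III-3]: 94 consistent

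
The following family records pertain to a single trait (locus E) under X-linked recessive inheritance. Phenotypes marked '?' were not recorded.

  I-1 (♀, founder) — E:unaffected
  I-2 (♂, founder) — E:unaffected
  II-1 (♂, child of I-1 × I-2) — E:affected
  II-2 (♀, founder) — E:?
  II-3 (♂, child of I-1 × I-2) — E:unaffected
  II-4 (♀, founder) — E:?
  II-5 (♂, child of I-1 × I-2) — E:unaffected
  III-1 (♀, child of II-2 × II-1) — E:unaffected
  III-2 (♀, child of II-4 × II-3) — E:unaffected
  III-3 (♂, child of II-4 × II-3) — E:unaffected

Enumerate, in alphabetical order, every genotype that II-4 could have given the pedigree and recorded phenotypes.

E/I-1 un ·: X^EX^e
E/I-2 un ·: X^EY
E/II-1 aff I-1×I-2: X^eY
E/II-2 ? ·: X^EX^E|X^EX^e
E/II-3 un I-1×I-2: X^EY
E/II-4 ? ·: X^EX^E|X^EX^e
E/II-5 un I-1×I-2: X^EY
E/III-1 un II-2×II-1: X^EX^e
E/III-2 un II-4×II-3: X^EX^E|X^EX^e
E/III-3 un II-4×II-3: X^EY
⇒ E over [I-1,I-2,II-1,II-2,II-3,II-4,II-5,III-1,III-2,III-3]: 6 consistent

II-4 ∈ {X^EX^E, X^EX^e}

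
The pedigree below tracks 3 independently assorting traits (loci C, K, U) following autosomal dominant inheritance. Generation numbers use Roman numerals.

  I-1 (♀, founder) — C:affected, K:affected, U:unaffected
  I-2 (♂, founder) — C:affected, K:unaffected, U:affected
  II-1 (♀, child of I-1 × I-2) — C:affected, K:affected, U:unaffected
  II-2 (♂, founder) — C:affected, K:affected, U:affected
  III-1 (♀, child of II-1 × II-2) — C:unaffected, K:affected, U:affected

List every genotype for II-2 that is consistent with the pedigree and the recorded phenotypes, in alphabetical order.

II-2 ∈ {Cc KK UU, Cc KK Uu, Cc Kk UU, Cc Kk Uu}

C/I-1 aff ·: Cc|CC
C/I-2 aff ·: Cc|CC
C/II-1 aff I-1×I-2: Cc
C/II-2 aff ·: Cc
C/III-1 un II-1×II-2: cc
⇒ C over [I-1,I-2,II-1,II-2,III-1]: 3 consistent
K/I-1 aff ·: Kk|KK
K/I-2 un ·: kk
K/II-1 aff I-1×I-2: Kk
K/II-2 aff ·: Kk|KK
K/III-1 aff II-1×II-2: Kk|KK
⇒ K over [I-1,I-2,II-1,II-2,III-1]: 8 consistent
U/I-1 un ·: uu
U/I-2 aff ·: Uu
U/II-1 un I-1×I-2: uu
U/II-2 aff ·: Uu|UU
U/III-1 aff II-1×II-2: Uu
⇒ U over [I-1,I-2,II-1,II-2,III-1]: 2 consistent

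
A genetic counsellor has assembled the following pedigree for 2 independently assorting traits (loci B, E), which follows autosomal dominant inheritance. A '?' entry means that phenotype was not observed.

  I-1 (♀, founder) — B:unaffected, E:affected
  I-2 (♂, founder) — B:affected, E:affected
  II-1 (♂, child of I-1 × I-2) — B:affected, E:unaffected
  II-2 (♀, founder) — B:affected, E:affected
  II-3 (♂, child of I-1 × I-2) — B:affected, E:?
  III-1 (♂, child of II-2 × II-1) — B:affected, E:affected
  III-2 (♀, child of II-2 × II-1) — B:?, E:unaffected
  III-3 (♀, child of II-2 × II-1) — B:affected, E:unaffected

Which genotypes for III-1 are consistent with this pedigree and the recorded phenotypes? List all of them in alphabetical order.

B/I-1 un ·: bb
B/I-2 aff ·: Bb|BB
B/II-1 aff I-1×I-2: Bb
B/II-2 aff ·: Bb|BB
B/II-3 aff I-1×I-2: Bb
B/III-1 aff II-2×II-1: Bb|BB
B/III-2 ? II-2×II-1: bb|Bb|BB
B/III-3 aff II-2×II-1: Bb|BB
⇒ B over [I-1,I-2,II-1,II-2,II-3,III-1,III-2,III-3]: 40 consistent
E/I-1 aff ·: Ee
E/I-2 aff ·: Ee
E/II-1 un I-1×I-2: ee
E/II-2 aff ·: Ee
E/II-3 ? I-1×I-2: ee|Ee|EE
E/III-1 aff II-2×II-1: Ee
E/III-2 un II-2×II-1: ee
E/III-3 un II-2×II-1: ee
⇒ E over [I-1,I-2,II-1,II-2,II-3,III-1,III-2,III-3]: 3 consistent

III-1 ∈ {BB Ee, Bb Ee}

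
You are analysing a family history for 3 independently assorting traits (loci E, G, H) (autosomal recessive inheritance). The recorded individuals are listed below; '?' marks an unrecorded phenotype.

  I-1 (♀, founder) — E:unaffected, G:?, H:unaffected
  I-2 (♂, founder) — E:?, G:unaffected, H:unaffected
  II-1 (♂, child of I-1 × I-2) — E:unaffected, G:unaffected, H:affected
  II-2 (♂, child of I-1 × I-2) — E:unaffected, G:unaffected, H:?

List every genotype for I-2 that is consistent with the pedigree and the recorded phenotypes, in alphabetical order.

I-2 ∈ {EE GG Hh, EE Gg Hh, Ee GG Hh, Ee Gg Hh, ee GG Hh, ee Gg Hh}

E/I-1 un ·: EE|Ee
E/I-2 ? ·: EE|Ee|ee
E/II-1 un I-1×I-2: EE|Ee
E/II-2 un I-1×I-2: EE|Ee
⇒ E over [I-1,I-2,II-1,II-2]: 15 consistent
G/I-1 ? ·: GG|Gg|gg
G/I-2 un ·: GG|Gg
G/II-1 un I-1×I-2: GG|Gg
G/II-2 un I-1×I-2: GG|Gg
⇒ G over [I-1,I-2,II-1,II-2]: 15 consistent
H/I-1 un ·: Hh
H/I-2 un ·: Hh
H/II-1 aff I-1×I-2: hh
H/II-2 ? I-1×I-2: HH|Hh|hh
⇒ H over [I-1,I-2,II-1,II-2]: 3 consistent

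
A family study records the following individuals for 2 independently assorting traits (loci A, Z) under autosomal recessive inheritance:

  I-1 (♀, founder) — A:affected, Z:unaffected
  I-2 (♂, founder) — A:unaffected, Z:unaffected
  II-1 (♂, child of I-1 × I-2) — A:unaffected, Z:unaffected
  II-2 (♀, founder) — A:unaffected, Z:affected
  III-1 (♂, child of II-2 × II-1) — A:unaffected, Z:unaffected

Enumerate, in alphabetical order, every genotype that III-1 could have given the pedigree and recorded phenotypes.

A/I-1 aff ·: aa
A/I-2 un ·: AA|Aa
A/II-1 un I-1×I-2: Aa
A/II-2 un ·: AA|Aa
A/III-1 un II-2×II-1: AA|Aa
⇒ A over [I-1,I-2,II-1,II-2,III-1]: 8 consistent
Z/I-1 un ·: ZZ|Zz
Z/I-2 un ·: ZZ|Zz
Z/II-1 un I-1×I-2: ZZ|Zz
Z/II-2 aff ·: zz
Z/III-1 un II-2×II-1: Zz
⇒ Z over [I-1,I-2,II-1,II-2,III-1]: 7 consistent

III-1 ∈ {AA Zz, Aa Zz}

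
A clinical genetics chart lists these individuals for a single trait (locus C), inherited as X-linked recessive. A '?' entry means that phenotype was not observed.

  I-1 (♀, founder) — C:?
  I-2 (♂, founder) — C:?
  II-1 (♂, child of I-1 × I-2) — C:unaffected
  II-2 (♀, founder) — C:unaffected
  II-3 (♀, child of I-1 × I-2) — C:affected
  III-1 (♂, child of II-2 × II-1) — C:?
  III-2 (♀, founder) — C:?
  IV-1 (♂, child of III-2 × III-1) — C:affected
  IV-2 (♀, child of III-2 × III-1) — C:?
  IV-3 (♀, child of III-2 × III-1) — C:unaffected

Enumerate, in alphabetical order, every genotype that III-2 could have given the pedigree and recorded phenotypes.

III-2 ∈ {X^CX^c, X^cX^c}

C/I-1 ? ·: X^CX^c
C/I-2 ? ·: X^cY
C/II-1 un I-1×I-2: X^CY
C/II-2 un ·: X^CX^C|X^CX^c
C/II-3 aff I-1×I-2: X^cX^c
C/III-1 ? II-2×II-1: X^CY|X^cY
C/III-2 ? ·: X^CX^c|X^cX^c
C/IV-1 aff III-2×III-1: X^cY
C/IV-2 ? III-2×III-1: X^CX^C|X^CX^c|X^cX^c
C/IV-3 un III-2×III-1: X^CX^C|X^CX^c
⇒ C over [I-1,I-2,II-1,II-2,II-3,III-1,III-2,IV-1,IV-2,IV-3]: 12 consistent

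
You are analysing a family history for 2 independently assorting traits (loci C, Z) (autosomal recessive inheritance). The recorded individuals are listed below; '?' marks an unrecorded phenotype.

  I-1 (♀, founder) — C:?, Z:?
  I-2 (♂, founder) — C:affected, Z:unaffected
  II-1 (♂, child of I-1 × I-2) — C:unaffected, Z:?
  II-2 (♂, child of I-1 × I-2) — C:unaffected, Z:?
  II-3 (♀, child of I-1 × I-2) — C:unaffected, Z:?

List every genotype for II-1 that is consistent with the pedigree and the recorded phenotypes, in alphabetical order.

C/I-1 ? ·: CC|Cc
C/I-2 aff ·: cc
C/II-1 un I-1×I-2: Cc
C/II-2 un I-1×I-2: Cc
C/II-3 un I-1×I-2: Cc
⇒ C over [I-1,I-2,II-1,II-2,II-3]: 2 consistent
Z/I-1 ? ·: ZZ|Zz|zz
Z/I-2 un ·: ZZ|Zz
Z/II-1 ? I-1×I-2: ZZ|Zz|zz
Z/II-2 ? I-1×I-2: ZZ|Zz|zz
Z/II-3 ? I-1×I-2: ZZ|Zz|zz
⇒ Z over [I-1,I-2,II-1,II-2,II-3]: 53 consistent

II-1 ∈ {Cc ZZ, Cc Zz, Cc zz}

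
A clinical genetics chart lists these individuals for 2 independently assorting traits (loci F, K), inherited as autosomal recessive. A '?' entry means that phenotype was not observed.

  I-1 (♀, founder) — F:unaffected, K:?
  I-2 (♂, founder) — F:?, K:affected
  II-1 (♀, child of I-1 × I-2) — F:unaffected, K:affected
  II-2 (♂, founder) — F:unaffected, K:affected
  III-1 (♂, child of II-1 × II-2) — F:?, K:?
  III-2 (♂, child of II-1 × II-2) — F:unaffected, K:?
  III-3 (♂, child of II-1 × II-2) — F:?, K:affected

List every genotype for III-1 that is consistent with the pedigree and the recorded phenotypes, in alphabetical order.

F/I-1 un ·: FF|Ff
F/I-2 ? ·: FF|Ff|ff
F/II-1 un I-1×I-2: FF|Ff
F/II-2 un ·: FF|Ff
F/III-1 ? II-1×II-2: FF|Ff|ff
F/III-2 un II-1×II-2: FF|Ff
F/III-3 ? II-1×II-2: FF|Ff|ff
⇒ F over [I-1,I-2,II-1,II-2,III-1,III-2,III-3]: 166 consistent
K/I-1 ? ·: Kk|kk
K/I-2 aff ·: kk
K/II-1 aff I-1×I-2: kk
K/II-2 aff ·: kk
K/III-1 ? II-1×II-2: kk
K/III-2 ? II-1×II-2: kk
K/III-3 aff II-1×II-2: kk
⇒ K over [I-1,I-2,II-1,II-2,III-1,III-2,III-3]: 2 consistent

III-1 ∈ {FF kk, Ff kk, ff kk}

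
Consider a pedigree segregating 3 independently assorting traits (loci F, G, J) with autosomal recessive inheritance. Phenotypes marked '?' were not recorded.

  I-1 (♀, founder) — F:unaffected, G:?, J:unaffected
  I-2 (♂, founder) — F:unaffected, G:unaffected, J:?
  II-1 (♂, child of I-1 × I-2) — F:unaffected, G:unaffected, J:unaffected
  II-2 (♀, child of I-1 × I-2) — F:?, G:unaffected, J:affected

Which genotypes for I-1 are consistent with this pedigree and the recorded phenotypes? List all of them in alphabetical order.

I-1 ∈ {FF GG Jj, FF Gg Jj, FF gg Jj, Ff GG Jj, Ff Gg Jj, Ff gg Jj}

F/I-1 un ·: FF|Ff
F/I-2 un ·: FF|Ff
F/II-1 un I-1×I-2: FF|Ff
F/II-2 ? I-1×I-2: FF|Ff|ff
⇒ F over [I-1,I-2,II-1,II-2]: 15 consistent
G/I-1 ? ·: GG|Gg|gg
G/I-2 un ·: GG|Gg
G/II-1 un I-1×I-2: GG|Gg
G/II-2 un I-1×I-2: GG|Gg
⇒ G over [I-1,I-2,II-1,II-2]: 15 consistent
J/I-1 un ·: Jj
J/I-2 ? ·: Jj|jj
J/II-1 un I-1×I-2: JJ|Jj
J/II-2 aff I-1×I-2: jj
⇒ J over [I-1,I-2,II-1,II-2]: 3 consistent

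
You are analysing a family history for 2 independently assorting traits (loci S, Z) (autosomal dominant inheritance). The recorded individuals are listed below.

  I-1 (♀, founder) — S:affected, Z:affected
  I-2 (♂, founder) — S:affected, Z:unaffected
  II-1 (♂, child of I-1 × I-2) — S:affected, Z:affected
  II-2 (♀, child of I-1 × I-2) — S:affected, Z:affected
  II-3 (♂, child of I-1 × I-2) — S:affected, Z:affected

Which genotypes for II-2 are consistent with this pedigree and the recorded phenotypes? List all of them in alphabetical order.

II-2 ∈ {SS Zz, Ss Zz}

S/I-1 aff ·: Ss|SS
S/I-2 aff ·: Ss|SS
S/II-1 aff I-1×I-2: Ss|SS
S/II-2 aff I-1×I-2: Ss|SS
S/II-3 aff I-1×I-2: Ss|SS
⇒ S over [I-1,I-2,II-1,II-2,II-3]: 25 consistent
Z/I-1 aff ·: Zz|ZZ
Z/I-2 un ·: zz
Z/II-1 aff I-1×I-2: Zz
Z/II-2 aff I-1×I-2: Zz
Z/II-3 aff I-1×I-2: Zz
⇒ Z over [I-1,I-2,II-1,II-2,II-3]: 2 consistent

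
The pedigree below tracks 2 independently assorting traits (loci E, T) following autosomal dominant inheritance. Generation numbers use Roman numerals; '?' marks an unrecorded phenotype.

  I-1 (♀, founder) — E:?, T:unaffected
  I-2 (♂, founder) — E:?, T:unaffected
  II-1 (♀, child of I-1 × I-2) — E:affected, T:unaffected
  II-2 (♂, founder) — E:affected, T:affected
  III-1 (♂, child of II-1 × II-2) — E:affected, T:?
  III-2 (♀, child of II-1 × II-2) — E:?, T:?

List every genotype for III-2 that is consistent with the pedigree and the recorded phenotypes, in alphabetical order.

III-2 ∈ {EE Tt, EE tt, Ee Tt, Ee tt, ee Tt, ee tt}

E/I-1 ? ·: ee|Ee|EE
E/I-2 ? ·: ee|Ee|EE
E/II-1 aff I-1×I-2: Ee|EE
E/II-2 aff ·: Ee|EE
E/III-1 aff II-1×II-2: Ee|EE
E/III-2 ? II-1×II-2: ee|Ee|EE
⇒ E over [I-1,I-2,II-1,II-2,III-1,III-2]: 90 consistent
T/I-1 un ·: tt
T/I-2 un ·: tt
T/II-1 un I-1×I-2: tt
T/II-2 aff ·: Tt|TT
T/III-1 ? II-1×II-2: tt|Tt
T/III-2 ? II-1×II-2: tt|Tt
⇒ T over [I-1,I-2,II-1,II-2,III-1,III-2]: 5 consistent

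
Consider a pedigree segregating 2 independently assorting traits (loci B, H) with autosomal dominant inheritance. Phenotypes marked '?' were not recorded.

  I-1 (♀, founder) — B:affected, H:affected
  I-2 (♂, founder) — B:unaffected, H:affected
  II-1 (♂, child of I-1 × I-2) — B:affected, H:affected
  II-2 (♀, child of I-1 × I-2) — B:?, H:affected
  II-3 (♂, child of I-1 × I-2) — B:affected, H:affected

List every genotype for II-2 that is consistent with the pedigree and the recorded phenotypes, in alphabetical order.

B/I-1 aff ·: Bb|BB
B/I-2 un ·: bb
B/II-1 aff I-1×I-2: Bb
B/II-2 ? I-1×I-2: bb|Bb
B/II-3 aff I-1×I-2: Bb
⇒ B over [I-1,I-2,II-1,II-2,II-3]: 3 consistent
H/I-1 aff ·: Hh|HH
H/I-2 aff ·: Hh|HH
H/II-1 aff I-1×I-2: Hh|HH
H/II-2 aff I-1×I-2: Hh|HH
H/II-3 aff I-1×I-2: Hh|HH
⇒ H over [I-1,I-2,II-1,II-2,II-3]: 25 consistent

II-2 ∈ {Bb HH, Bb Hh, bb HH, bb Hh}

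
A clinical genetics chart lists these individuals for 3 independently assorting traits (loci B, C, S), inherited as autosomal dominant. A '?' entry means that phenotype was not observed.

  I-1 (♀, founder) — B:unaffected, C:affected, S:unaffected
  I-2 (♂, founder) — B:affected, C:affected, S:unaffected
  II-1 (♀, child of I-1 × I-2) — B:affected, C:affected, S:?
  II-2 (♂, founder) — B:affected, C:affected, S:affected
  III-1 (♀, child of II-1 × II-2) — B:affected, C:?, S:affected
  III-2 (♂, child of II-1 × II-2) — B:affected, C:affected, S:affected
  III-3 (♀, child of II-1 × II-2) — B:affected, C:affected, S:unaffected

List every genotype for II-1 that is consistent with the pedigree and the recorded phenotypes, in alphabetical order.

II-1 ∈ {Bb CC ss, Bb Cc ss}

B/I-1 un ·: bb
B/I-2 aff ·: Bb|BB
B/II-1 aff I-1×I-2: Bb
B/II-2 aff ·: Bb|BB
B/III-1 aff II-1×II-2: Bb|BB
B/III-2 aff II-1×II-2: Bb|BB
B/III-3 aff II-1×II-2: Bb|BB
⇒ B over [I-1,I-2,II-1,II-2,III-1,III-2,III-3]: 32 consistent
C/I-1 aff ·: Cc|CC
C/I-2 aff ·: Cc|CC
C/II-1 aff I-1×I-2: Cc|CC
C/II-2 aff ·: Cc|CC
C/III-1 ? II-1×II-2: cc|Cc|CC
C/III-2 aff II-1×II-2: Cc|CC
C/III-3 aff II-1×II-2: Cc|CC
⇒ C over [I-1,I-2,II-1,II-2,III-1,III-2,III-3]: 96 consistent
S/I-1 un ·: ss
S/I-2 un ·: ss
S/II-1 ? I-1×I-2: ss
S/II-2 aff ·: Ss
S/III-1 aff II-1×II-2: Ss
S/III-2 aff II-1×II-2: Ss
S/III-3 un II-1×II-2: ss
⇒ S over [I-1,I-2,II-1,II-2,III-1,III-2,III-3]: 1 consistent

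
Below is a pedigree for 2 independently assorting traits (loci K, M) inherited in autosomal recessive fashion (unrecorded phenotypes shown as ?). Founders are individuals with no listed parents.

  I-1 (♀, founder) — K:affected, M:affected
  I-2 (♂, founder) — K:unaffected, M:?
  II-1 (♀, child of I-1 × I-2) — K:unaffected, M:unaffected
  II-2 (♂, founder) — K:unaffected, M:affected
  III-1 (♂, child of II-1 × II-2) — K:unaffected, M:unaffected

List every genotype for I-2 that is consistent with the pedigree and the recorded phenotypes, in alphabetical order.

K/I-1 aff ·: kk
K/I-2 un ·: KK|Kk
K/II-1 un I-1×I-2: Kk
K/II-2 un ·: KK|Kk
K/III-1 un II-1×II-2: KK|Kk
⇒ K over [I-1,I-2,II-1,II-2,III-1]: 8 consistent
M/I-1 aff ·: mm
M/I-2 ? ·: MM|Mm
M/II-1 un I-1×I-2: Mm
M/II-2 aff ·: mm
M/III-1 un II-1×II-2: Mm
⇒ M over [I-1,I-2,II-1,II-2,III-1]: 2 consistent

I-2 ∈ {KK MM, KK Mm, Kk MM, Kk Mm}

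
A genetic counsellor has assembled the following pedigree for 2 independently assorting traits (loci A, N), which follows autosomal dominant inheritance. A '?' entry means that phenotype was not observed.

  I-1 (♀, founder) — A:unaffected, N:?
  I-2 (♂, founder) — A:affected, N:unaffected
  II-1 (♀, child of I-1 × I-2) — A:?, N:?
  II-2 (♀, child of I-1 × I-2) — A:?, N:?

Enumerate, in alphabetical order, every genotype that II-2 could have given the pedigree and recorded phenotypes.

II-2 ∈ {Aa Nn, Aa nn, aa Nn, aa nn}

A/I-1 un ·: aa
A/I-2 aff ·: Aa|AA
A/II-1 ? I-1×I-2: aa|Aa
A/II-2 ? I-1×I-2: aa|Aa
⇒ A over [I-1,I-2,II-1,II-2]: 5 consistent
N/I-1 ? ·: nn|Nn|NN
N/I-2 un ·: nn
N/II-1 ? I-1×I-2: nn|Nn
N/II-2 ? I-1×I-2: nn|Nn
⇒ N over [I-1,I-2,II-1,II-2]: 6 consistent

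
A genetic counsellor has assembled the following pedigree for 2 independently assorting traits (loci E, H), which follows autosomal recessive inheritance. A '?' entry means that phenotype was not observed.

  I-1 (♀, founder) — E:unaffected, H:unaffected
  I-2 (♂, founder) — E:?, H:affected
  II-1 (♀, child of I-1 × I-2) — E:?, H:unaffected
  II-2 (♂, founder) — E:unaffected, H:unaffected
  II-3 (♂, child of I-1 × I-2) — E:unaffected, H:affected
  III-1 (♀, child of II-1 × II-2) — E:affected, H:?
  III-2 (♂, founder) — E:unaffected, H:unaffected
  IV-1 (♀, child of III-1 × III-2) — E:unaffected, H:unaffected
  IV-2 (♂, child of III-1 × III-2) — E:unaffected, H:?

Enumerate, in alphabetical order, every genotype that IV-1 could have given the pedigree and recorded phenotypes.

IV-1 ∈ {Ee HH, Ee Hh}

E/I-1 un ·: EE|Ee
E/I-2 ? ·: EE|Ee|ee
E/II-1 ? I-1×I-2: Ee|ee
E/II-2 un ·: Ee
E/II-3 un I-1×I-2: EE|Ee
E/III-1 aff II-1×II-2: ee
E/III-2 un ·: EE|Ee
E/IV-1 un III-1×III-2: Ee
E/IV-2 un III-1×III-2: Ee
⇒ E over [I-1,I-2,II-1,II-2,II-3,III-1,III-2,IV-1,IV-2]: 22 consistent
H/I-1 un ·: Hh
H/I-2 aff ·: hh
H/II-1 un I-1×I-2: Hh
H/II-2 un ·: HH|Hh
H/II-3 aff I-1×I-2: hh
H/III-1 ? II-1×II-2: HH|Hh|hh
H/III-2 un ·: HH|Hh
H/IV-1 un III-1×III-2: HH|Hh
H/IV-2 ? III-1×III-2: HH|Hh|hh
⇒ H over [I-1,I-2,II-1,II-2,II-3,III-1,III-2,IV-1,IV-2]: 33 consistent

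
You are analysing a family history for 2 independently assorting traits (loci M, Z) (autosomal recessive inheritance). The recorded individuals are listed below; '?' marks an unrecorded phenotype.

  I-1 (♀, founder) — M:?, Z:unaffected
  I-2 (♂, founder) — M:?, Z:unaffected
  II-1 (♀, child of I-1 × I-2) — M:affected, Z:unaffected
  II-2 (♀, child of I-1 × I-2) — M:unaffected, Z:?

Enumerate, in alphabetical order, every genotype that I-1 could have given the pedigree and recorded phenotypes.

I-1 ∈ {Mm ZZ, Mm Zz, mm ZZ, mm Zz}

M/I-1 ? ·: Mm|mm
M/I-2 ? ·: Mm|mm
M/II-1 aff I-1×I-2: mm
M/II-2 un I-1×I-2: MM|Mm
⇒ M over [I-1,I-2,II-1,II-2]: 4 consistent
Z/I-1 un ·: ZZ|Zz
Z/I-2 un ·: ZZ|Zz
Z/II-1 un I-1×I-2: ZZ|Zz
Z/II-2 ? I-1×I-2: ZZ|Zz|zz
⇒ Z over [I-1,I-2,II-1,II-2]: 15 consistent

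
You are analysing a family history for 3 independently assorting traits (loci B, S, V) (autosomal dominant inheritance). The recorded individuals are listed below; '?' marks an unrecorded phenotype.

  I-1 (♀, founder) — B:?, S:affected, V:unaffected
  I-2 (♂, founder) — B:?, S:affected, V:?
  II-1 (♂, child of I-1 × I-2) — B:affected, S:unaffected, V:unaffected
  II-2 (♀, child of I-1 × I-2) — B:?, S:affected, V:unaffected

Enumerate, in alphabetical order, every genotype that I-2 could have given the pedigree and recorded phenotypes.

I-2 ∈ {BB Ss Vv, BB Ss vv, Bb Ss Vv, Bb Ss vv, bb Ss Vv, bb Ss vv}

B/I-1 ? ·: bb|Bb|BB
B/I-2 ? ·: bb|Bb|BB
B/II-1 aff I-1×I-2: Bb|BB
B/II-2 ? I-1×I-2: bb|Bb|BB
⇒ B over [I-1,I-2,II-1,II-2]: 21 consistent
S/I-1 aff ·: Ss
S/I-2 aff ·: Ss
S/II-1 un I-1×I-2: ss
S/II-2 aff I-1×I-2: Ss|SS
⇒ S over [I-1,I-2,II-1,II-2]: 2 consistent
V/I-1 un ·: vv
V/I-2 ? ·: vv|Vv
V/II-1 un I-1×I-2: vv
V/II-2 un I-1×I-2: vv
⇒ V over [I-1,I-2,II-1,II-2]: 2 consistent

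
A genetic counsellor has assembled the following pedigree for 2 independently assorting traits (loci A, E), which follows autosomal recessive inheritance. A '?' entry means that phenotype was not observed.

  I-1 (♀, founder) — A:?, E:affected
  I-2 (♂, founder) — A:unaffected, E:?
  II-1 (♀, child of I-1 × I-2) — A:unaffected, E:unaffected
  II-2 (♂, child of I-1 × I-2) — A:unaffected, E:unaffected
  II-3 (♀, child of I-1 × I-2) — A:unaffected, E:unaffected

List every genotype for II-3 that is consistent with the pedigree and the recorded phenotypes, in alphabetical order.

A/I-1 ? ·: AA|Aa|aa
A/I-2 un ·: AA|Aa
A/II-1 un I-1×I-2: AA|Aa
A/II-2 un I-1×I-2: AA|Aa
A/II-3 un I-1×I-2: AA|Aa
⇒ A over [I-1,I-2,II-1,II-2,II-3]: 27 consistent
E/I-1 aff ·: ee
E/I-2 ? ·: EE|Ee
E/II-1 un I-1×I-2: Ee
E/II-2 un I-1×I-2: Ee
E/II-3 un I-1×I-2: Ee
⇒ E over [I-1,I-2,II-1,II-2,II-3]: 2 consistent

II-3 ∈ {AA Ee, Aa Ee}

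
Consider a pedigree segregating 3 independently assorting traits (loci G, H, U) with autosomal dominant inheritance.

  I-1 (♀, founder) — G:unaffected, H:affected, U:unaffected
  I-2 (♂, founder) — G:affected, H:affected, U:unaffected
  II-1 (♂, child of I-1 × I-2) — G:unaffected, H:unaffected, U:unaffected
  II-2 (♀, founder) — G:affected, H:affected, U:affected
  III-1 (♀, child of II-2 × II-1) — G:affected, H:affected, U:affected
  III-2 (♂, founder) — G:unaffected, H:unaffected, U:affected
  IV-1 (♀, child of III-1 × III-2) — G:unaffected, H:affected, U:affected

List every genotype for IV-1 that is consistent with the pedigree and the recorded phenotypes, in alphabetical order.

G/I-1 un ·: gg
G/I-2 aff ·: Gg
G/II-1 un I-1×I-2: gg
G/II-2 aff ·: Gg|GG
G/III-1 aff II-2×II-1: Gg
G/III-2 un ·: gg
G/IV-1 un III-1×III-2: gg
⇒ G over [I-1,I-2,II-1,II-2,III-1,III-2,IV-1]: 2 consistent
H/I-1 aff ·: Hh
H/I-2 aff ·: Hh
H/II-1 un I-1×I-2: hh
H/II-2 aff ·: Hh|HH
H/III-1 aff II-2×II-1: Hh
H/III-2 un ·: hh
H/IV-1 aff III-1×III-2: Hh
⇒ H over [I-1,I-2,II-1,II-2,III-1,III-2,IV-1]: 2 consistent
U/I-1 un ·: uu
U/I-2 un ·: uu
U/II-1 un I-1×I-2: uu
U/II-2 aff ·: Uu|UU
U/III-1 aff II-2×II-1: Uu
U/III-2 aff ·: Uu|UU
U/IV-1 aff III-1×III-2: Uu|UU
⇒ U over [I-1,I-2,II-1,II-2,III-1,III-2,IV-1]: 8 consistent

IV-1 ∈ {gg Hh UU, gg Hh Uu}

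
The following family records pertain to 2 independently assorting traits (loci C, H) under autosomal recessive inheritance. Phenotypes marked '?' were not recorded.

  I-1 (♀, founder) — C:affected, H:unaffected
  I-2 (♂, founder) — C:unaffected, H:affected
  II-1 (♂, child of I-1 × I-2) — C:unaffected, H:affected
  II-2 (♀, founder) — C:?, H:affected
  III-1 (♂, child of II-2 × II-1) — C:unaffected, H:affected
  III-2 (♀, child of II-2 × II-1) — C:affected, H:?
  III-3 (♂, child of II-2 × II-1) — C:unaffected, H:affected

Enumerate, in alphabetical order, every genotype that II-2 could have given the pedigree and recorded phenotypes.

II-2 ∈ {Cc hh, cc hh}

C/I-1 aff ·: cc
C/I-2 un ·: CC|Cc
C/II-1 un I-1×I-2: Cc
C/II-2 ? ·: Cc|cc
C/III-1 un II-2×II-1: CC|Cc
C/III-2 aff II-2×II-1: cc
C/III-3 un II-2×II-1: CC|Cc
⇒ C over [I-1,I-2,II-1,II-2,III-1,III-2,III-3]: 10 consistent
H/I-1 un ·: Hh
H/I-2 aff ·: hh
H/II-1 aff I-1×I-2: hh
H/II-2 aff ·: hh
H/III-1 aff II-2×II-1: hh
H/III-2 ? II-2×II-1: hh
H/III-3 aff II-2×II-1: hh
⇒ H over [I-1,I-2,II-1,II-2,III-1,III-2,III-3]: 1 consistent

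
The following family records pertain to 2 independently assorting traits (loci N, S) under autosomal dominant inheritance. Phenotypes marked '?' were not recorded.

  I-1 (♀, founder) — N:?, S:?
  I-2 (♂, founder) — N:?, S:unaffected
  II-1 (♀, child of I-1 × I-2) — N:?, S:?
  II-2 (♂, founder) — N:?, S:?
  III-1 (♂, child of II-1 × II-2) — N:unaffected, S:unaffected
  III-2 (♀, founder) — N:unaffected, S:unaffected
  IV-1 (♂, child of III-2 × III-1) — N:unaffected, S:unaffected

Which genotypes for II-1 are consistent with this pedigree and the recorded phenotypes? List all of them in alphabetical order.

II-1 ∈ {Nn Ss, Nn ss, nn Ss, nn ss}

N/I-1 ? ·: nn|Nn|NN
N/I-2 ? ·: nn|Nn|NN
N/II-1 ? I-1×I-2: nn|Nn
N/II-2 ? ·: nn|Nn
N/III-1 un II-1×II-2: nn
N/III-2 un ·: nn
N/IV-1 un III-2×III-1: nn
⇒ N over [I-1,I-2,II-1,II-2,III-1,III-2,IV-1]: 22 consistent
S/I-1 ? ·: ss|Ss|SS
S/I-2 un ·: ss
S/II-1 ? I-1×I-2: ss|Ss
S/II-2 ? ·: ss|Ss
S/III-1 un II-1×II-2: ss
S/III-2 un ·: ss
S/IV-1 un III-2×III-1: ss
⇒ S over [I-1,I-2,II-1,II-2,III-1,III-2,IV-1]: 8 consistent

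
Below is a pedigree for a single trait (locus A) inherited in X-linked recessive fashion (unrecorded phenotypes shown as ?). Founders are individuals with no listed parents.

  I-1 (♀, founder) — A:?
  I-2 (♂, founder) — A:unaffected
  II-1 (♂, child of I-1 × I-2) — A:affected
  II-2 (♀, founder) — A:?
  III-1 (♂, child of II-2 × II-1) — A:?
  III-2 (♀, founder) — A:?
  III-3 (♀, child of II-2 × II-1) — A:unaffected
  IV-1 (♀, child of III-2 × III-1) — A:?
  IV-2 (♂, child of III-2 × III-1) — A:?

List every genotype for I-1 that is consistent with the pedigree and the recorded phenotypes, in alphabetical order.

A/I-1 ? ·: X^AX^a|X^aX^a
A/I-2 un ·: X^AY
A/II-1 aff I-1×I-2: X^aY
A/II-2 ? ·: X^AX^A|X^AX^a
A/III-1 ? II-2×II-1: X^AY|X^aY
A/III-2 ? ·: X^AX^A|X^AX^a|X^aX^a
A/III-3 un II-2×II-1: X^AX^a
A/IV-1 ? III-2×III-1: X^AX^A|X^AX^a|X^aX^a
A/IV-2 ? III-2×III-1: X^AY|X^aY
⇒ A over [I-1,I-2,II-1,II-2,III-1,III-2,III-3,IV-1,IV-2]: 36 consistent

I-1 ∈ {X^AX^a, X^aX^a}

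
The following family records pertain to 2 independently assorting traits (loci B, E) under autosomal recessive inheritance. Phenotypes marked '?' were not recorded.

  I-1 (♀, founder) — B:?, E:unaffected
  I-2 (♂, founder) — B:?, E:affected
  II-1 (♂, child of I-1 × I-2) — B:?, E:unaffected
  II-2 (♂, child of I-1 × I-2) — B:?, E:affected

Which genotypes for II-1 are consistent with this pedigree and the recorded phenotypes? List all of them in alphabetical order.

B/I-1 ? ·: BB|Bb|bb
B/I-2 ? ·: BB|Bb|bb
B/II-1 ? I-1×I-2: BB|Bb|bb
B/II-2 ? I-1×I-2: BB|Bb|bb
⇒ B over [I-1,I-2,II-1,II-2]: 29 consistent
E/I-1 un ·: Ee
E/I-2 aff ·: ee
E/II-1 un I-1×I-2: Ee
E/II-2 aff I-1×I-2: ee
⇒ E over [I-1,I-2,II-1,II-2]: 1 consistent

II-1 ∈ {BB Ee, Bb Ee, bb Ee}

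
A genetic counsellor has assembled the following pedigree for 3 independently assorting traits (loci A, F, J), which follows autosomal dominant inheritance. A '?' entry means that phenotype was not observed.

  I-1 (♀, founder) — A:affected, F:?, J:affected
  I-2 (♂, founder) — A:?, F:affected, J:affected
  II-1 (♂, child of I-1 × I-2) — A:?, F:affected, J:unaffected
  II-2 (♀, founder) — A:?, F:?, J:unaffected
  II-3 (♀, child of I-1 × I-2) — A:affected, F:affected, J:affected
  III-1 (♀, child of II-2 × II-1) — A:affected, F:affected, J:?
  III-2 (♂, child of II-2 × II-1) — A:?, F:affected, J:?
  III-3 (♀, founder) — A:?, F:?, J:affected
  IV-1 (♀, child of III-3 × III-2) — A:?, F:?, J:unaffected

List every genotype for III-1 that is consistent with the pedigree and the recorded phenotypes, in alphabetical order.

A/I-1 aff ·: Aa|AA
A/I-2 ? ·: aa|Aa|AA
A/II-1 ? I-1×I-2: aa|Aa|AA
A/II-2 ? ·: aa|Aa|AA
A/II-3 aff I-1×I-2: Aa|AA
A/III-1 aff II-2×II-1: Aa|AA
A/III-2 ? II-2×II-1: aa|Aa|AA
A/III-3 ? ·: aa|Aa|AA
A/IV-1 ? III-3×III-2: aa|Aa|AA
⇒ A over [I-1,I-2,II-1,II-2,II-3,III-1,III-2,III-3,IV-1]: 789 consistent
F/I-1 ? ·: ff|Ff|FF
F/I-2 aff ·: Ff|FF
F/II-1 aff I-1×I-2: Ff|FF
F/II-2 ? ·: ff|Ff|FF
F/II-3 aff I-1×I-2: Ff|FF
F/III-1 aff II-2×II-1: Ff|FF
F/III-2 aff II-2×II-1: Ff|FF
F/III-3 ? ·: ff|Ff|FF
F/IV-1 ? III-3×III-2: ff|Ff|FF
⇒ F over [I-1,I-2,II-1,II-2,II-3,III-1,III-2,III-3,IV-1]: 639 consistent
J/I-1 aff ·: Jj
J/I-2 aff ·: Jj
J/II-1 un I-1×I-2: jj
J/II-2 un ·: jj
J/II-3 aff I-1×I-2: Jj|JJ
J/III-1 ? II-2×II-1: jj
J/III-2 ? II-2×II-1: jj
J/III-3 aff ·: Jj
J/IV-1 un III-3×III-2: jj
⇒ J over [I-1,I-2,II-1,II-2,II-3,III-1,III-2,III-3,IV-1]: 2 consistent

III-1 ∈ {AA FF jj, AA Ff jj, Aa FF jj, Aa Ff jj}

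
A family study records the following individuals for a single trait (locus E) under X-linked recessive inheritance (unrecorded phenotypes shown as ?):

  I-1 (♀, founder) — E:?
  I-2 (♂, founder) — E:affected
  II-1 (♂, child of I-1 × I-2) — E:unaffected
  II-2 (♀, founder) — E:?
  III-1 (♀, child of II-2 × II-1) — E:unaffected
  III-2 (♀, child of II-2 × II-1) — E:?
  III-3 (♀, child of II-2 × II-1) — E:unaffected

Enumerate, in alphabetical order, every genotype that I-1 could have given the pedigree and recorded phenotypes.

E/I-1 ? ·: X^EX^E|X^EX^e
E/I-2 aff ·: X^eY
E/II-1 un I-1×I-2: X^EY
E/II-2 ? ·: X^EX^E|X^EX^e|X^eX^e
E/III-1 un II-2×II-1: X^EX^E|X^EX^e
E/III-2 ? II-2×II-1: X^EX^E|X^EX^e
E/III-3 un II-2×II-1: X^EX^E|X^EX^e
⇒ E over [I-1,I-2,II-1,II-2,III-1,III-2,III-3]: 20 consistent

I-1 ∈ {X^EX^E, X^EX^e}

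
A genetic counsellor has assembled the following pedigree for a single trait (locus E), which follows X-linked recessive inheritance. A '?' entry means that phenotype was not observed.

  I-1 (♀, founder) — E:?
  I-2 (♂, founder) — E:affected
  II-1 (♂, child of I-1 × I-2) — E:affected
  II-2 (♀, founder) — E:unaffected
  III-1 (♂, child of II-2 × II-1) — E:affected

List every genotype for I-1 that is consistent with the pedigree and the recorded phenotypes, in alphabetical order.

E/I-1 ? ·: X^EX^e|X^eX^e
E/I-2 aff ·: X^eY
E/II-1 aff I-1×I-2: X^eY
E/II-2 un ·: X^EX^e
E/III-1 aff II-2×II-1: X^eY
⇒ E over [I-1,I-2,II-1,II-2,III-1]: 2 consistent

I-1 ∈ {X^EX^e, X^eX^e}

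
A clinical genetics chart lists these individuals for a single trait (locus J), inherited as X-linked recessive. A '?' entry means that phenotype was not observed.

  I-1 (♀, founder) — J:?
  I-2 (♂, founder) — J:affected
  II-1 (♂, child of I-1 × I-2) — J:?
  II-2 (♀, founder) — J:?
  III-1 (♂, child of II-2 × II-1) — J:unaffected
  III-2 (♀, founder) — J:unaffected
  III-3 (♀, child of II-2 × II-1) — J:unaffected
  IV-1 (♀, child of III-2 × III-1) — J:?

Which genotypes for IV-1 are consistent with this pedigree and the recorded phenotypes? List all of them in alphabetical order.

IV-1 ∈ {X^JX^J, X^JX^j}

J/I-1 ? ·: X^JX^J|X^JX^j|X^jX^j
J/I-2 aff ·: X^jY
J/II-1 ? I-1×I-2: X^JY|X^jY
J/II-2 ? ·: X^JX^J|X^JX^j
J/III-1 un II-2×II-1: X^JY
J/III-2 un ·: X^JX^J|X^JX^j
J/III-3 un II-2×II-1: X^JX^J|X^JX^j
J/IV-1 ? III-2×III-1: X^JX^J|X^JX^j
⇒ J over [I-1,I-2,II-1,II-2,III-1,III-2,III-3,IV-1]: 30 consistent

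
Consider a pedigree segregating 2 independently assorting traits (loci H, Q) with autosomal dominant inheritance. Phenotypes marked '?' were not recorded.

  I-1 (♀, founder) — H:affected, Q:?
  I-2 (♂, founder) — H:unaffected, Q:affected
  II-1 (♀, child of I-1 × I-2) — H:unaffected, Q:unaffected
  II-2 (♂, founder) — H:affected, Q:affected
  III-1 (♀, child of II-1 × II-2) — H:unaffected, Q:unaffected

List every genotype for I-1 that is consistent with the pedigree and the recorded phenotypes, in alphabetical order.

I-1 ∈ {Hh Qq, Hh qq}

H/I-1 aff ·: Hh
H/I-2 un ·: hh
H/II-1 un I-1×I-2: hh
H/II-2 aff ·: Hh
H/III-1 un II-1×II-2: hh
⇒ H over [I-1,I-2,II-1,II-2,III-1]: 1 consistent
Q/I-1 ? ·: qq|Qq
Q/I-2 aff ·: Qq
Q/II-1 un I-1×I-2: qq
Q/II-2 aff ·: Qq
Q/III-1 un II-1×II-2: qq
⇒ Q over [I-1,I-2,II-1,II-2,III-1]: 2 consistent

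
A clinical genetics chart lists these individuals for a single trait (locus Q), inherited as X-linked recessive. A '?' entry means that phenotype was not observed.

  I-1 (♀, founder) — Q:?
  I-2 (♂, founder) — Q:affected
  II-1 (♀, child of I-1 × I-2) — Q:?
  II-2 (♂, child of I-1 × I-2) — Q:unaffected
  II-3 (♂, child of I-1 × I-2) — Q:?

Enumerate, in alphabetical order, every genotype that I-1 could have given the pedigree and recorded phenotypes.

Q/I-1 ? ·: X^QX^Q|X^QX^q
Q/I-2 aff ·: X^qY
Q/II-1 ? I-1×I-2: X^QX^q|X^qX^q
Q/II-2 un I-1×I-2: X^QY
Q/II-3 ? I-1×I-2: X^QY|X^qY
⇒ Q over [I-1,I-2,II-1,II-2,II-3]: 5 consistent

I-1 ∈ {X^QX^Q, X^QX^q}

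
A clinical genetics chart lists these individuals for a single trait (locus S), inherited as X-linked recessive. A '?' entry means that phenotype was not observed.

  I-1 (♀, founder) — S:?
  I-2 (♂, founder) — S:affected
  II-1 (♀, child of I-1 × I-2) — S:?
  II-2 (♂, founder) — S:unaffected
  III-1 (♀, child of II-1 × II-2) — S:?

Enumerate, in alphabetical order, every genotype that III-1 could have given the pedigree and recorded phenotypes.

S/I-1 ? ·: X^SX^S|X^SX^s|X^sX^s
S/I-2 aff ·: X^sY
S/II-1 ? I-1×I-2: X^SX^s|X^sX^s
S/II-2 un ·: X^SY
S/III-1 ? II-1×II-2: X^SX^S|X^SX^s
⇒ S over [I-1,I-2,II-1,II-2,III-1]: 6 consistent

III-1 ∈ {X^SX^S, X^SX^s}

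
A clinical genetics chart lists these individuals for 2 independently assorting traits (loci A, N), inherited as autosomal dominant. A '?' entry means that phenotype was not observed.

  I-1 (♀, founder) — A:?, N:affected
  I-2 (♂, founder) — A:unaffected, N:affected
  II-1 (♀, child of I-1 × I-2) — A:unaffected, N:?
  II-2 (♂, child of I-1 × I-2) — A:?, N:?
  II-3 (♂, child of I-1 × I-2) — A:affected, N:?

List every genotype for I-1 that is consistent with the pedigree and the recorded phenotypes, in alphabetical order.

I-1 ∈ {Aa NN, Aa Nn}

A/I-1 ? ·: Aa
A/I-2 un ·: aa
A/II-1 un I-1×I-2: aa
A/II-2 ? I-1×I-2: aa|Aa
A/II-3 aff I-1×I-2: Aa
⇒ A over [I-1,I-2,II-1,II-2,II-3]: 2 consistent
N/I-1 aff ·: Nn|NN
N/I-2 aff ·: Nn|NN
N/II-1 ? I-1×I-2: nn|Nn|NN
N/II-2 ? I-1×I-2: nn|Nn|NN
N/II-3 ? I-1×I-2: nn|Nn|NN
⇒ N over [I-1,I-2,II-1,II-2,II-3]: 44 consistent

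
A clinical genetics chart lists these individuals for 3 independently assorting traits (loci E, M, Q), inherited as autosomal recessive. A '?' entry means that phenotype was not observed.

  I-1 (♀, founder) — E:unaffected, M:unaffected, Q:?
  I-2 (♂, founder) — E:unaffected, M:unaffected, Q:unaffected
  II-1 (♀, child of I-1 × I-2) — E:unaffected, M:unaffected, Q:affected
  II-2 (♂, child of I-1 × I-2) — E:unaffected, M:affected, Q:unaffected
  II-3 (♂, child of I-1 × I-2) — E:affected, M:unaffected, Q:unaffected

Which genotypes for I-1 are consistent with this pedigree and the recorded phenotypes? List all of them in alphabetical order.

I-1 ∈ {Ee Mm Qq, Ee Mm qq}

E/I-1 un ·: Ee
E/I-2 un ·: Ee
E/II-1 un I-1×I-2: EE|Ee
E/II-2 un I-1×I-2: EE|Ee
E/II-3 aff I-1×I-2: ee
⇒ E over [I-1,I-2,II-1,II-2,II-3]: 4 consistent
M/I-1 un ·: Mm
M/I-2 un ·: Mm
M/II-1 un I-1×I-2: MM|Mm
M/II-2 aff I-1×I-2: mm
M/II-3 un I-1×I-2: MM|Mm
⇒ M over [I-1,I-2,II-1,II-2,II-3]: 4 consistent
Q/I-1 ? ·: Qq|qq
Q/I-2 un ·: Qq
Q/II-1 aff I-1×I-2: qq
Q/II-2 un I-1×I-2: QQ|Qq
Q/II-3 un I-1×I-2: QQ|Qq
⇒ Q over [I-1,I-2,II-1,II-2,II-3]: 5 consistent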